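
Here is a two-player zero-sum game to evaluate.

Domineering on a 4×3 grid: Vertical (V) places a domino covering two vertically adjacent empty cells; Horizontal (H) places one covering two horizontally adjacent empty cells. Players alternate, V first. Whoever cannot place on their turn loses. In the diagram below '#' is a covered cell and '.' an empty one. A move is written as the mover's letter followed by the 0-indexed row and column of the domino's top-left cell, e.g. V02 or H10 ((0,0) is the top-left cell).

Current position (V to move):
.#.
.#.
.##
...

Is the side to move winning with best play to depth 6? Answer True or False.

p1 V@[.#./.#./.##/...]: V00[##./##./.##/...]+1* V02[.##/.##/.##/...]+1 V10[.#./##./###/...]+1 V20[.#./.#./###/#..]+1
p2 H@[##./##./.##/...]: H30[##./##./.##/##.]-1* H31[##./##./.##/.##]-1
p3 V@[##./##./.##/##.]: V02[###/###/.##/##.]+1*
p4 H@[###/###/.##/##.] terminal -1; root [.#./.#./.##/...] d6

V winning at [.#./.#./.##/...]: True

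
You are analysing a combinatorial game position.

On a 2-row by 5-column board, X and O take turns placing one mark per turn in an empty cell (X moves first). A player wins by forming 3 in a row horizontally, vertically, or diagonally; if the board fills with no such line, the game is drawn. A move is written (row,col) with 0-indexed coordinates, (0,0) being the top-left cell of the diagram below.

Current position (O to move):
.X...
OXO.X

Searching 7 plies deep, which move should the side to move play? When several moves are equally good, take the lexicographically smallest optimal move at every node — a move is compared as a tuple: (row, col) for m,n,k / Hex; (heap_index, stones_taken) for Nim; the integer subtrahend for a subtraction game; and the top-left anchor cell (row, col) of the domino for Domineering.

O's best at [.X.../OXO.X]: (0,0)

p1 O@[.X.../OXO.X]: (0,0)[OX.../OXO.X]+0* (0,2)[.XO../OXO.X]+0 (0,3)[.X.O./OXO.X]+0 (0,4)[.X..O/OXO.X]-1 (1,3)[.X.../OXOOX]-1
p2 X@[OX.../OXO.X]: (0,2)[OXX../OXO.X]+0* (0,3)[OX.X./OXO.X]+0 (0,4)[OX..X/OXO.X]+0 (1,3)[OX.../OXOXX]+0
p3 O@[OXX../OXO.X]: (0,3)[OXXO./OXO.X]+0* (0,4)[OXX.O/OXO.X]-1 (1,3)[OXX../OXOOX]-1
p4 X@[OXXO./OXO.X]: (0,4)[OXXOX/OXO.X]+0* (1,3)[OXXO./OXOXX]+0
p5 O@[OXXOX/OXO.X]: (1,3)[OXXOX/OXOOX]+0*
p6 X@[OXXOX/OXOOX] terminal +0; root [.X.../OXO.X] d7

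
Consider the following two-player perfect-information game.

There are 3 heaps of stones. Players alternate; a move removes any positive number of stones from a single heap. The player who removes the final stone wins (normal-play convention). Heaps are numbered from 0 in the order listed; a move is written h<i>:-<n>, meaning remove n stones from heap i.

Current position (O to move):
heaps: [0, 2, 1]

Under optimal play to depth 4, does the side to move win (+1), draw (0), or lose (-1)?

value((0,2,1), O) = +1

p1 O@[(0,2,1)]: h1:-1[(0,1,1)]+1* h1:-2[(0,0,1)]-1 h2:-1[(0,2,0)]-1
p2 X@[(0,1,1)]: h1:-1[(0,0,1)]-1* h2:-1[(0,1,0)]-1
p3 O@[(0,0,1)]: h2:-1[(0,0,0)]+1*
p4 X@[(0,0,0)] terminal -1; root [(0,2,1)] d4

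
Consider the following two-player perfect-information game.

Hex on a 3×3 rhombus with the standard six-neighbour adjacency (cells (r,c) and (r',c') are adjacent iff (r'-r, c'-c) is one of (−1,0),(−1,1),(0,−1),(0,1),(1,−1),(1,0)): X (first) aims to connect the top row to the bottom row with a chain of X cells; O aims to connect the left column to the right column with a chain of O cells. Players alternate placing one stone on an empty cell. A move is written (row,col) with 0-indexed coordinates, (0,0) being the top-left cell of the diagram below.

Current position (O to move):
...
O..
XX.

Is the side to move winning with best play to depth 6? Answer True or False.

ply 1, O at .../O../XX. | (0,0)=-1→O../O../XX.; (0,1)=-1→.O./O../XX.; (0,2)=+1→..O/O../XX.*; (1,1)=+1→.../OO./XX.; (1,2)=-1→.../O.O/XX.; (2,2)=-1→.../O../XXO
ply 2, X at ..O/O../XX. | (0,0)=-1→X.O/O../XX.*; (0,1)=-1→.XO/O../XX.; (1,1)=-1→..O/OX./XX.; (1,2)=-1→..O/O.X/XX.; (2,2)=-1→..O/O../XXX
ply 3, O at X.O/O../XX. | (0,1)=+1→XOO/O../XX.*; (1,1)=+1→X.O/OO./XX.; (1,2)=+1→X.O/O.O/XX.; (2,2)=+1→X.O/O../XXO
ply 4: XOO/O../XX. is terminal -1 (X); from .../O../XX. depth 6

O winning at [.../O../XX.]: True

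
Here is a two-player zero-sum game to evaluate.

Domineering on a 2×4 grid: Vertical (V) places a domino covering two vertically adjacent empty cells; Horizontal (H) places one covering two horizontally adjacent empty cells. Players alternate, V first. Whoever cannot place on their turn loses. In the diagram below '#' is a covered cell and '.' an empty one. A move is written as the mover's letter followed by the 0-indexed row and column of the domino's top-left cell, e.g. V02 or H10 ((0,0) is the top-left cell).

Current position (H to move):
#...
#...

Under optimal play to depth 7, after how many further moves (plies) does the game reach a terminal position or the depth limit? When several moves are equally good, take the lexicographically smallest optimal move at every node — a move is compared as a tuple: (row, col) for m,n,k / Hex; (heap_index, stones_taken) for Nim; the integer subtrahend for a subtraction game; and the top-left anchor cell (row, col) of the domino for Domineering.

[#.../#...] H move#1: H01:+1/###./#...*, H02:+1/#.##/#..., H11:+1/#.../###., H12:+1/#.../#.##
[###./#...] V move#2: V03:-1/####/#..#*
[####/#..#] H move#3: H11:+1/####/####*
[####/####] end (terminal -1, V#4); searched #.../#... to 7

PV length from [#.../#...]: 3 plies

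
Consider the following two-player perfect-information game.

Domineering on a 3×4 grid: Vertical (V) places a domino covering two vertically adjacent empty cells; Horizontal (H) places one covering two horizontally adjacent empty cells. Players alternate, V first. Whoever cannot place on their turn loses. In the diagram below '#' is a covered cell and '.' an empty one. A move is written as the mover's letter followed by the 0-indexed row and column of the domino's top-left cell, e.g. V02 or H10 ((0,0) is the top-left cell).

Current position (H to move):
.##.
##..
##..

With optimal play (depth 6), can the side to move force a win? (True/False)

H winning at [.##./##../##..]: True

ply 1, H at .##./##../##.. | H12=+1→.##./####/##..*; H22=-1→.##./##../####
ply 2: .##./####/##.. is terminal -1 (V); from .##./##../##.. depth 6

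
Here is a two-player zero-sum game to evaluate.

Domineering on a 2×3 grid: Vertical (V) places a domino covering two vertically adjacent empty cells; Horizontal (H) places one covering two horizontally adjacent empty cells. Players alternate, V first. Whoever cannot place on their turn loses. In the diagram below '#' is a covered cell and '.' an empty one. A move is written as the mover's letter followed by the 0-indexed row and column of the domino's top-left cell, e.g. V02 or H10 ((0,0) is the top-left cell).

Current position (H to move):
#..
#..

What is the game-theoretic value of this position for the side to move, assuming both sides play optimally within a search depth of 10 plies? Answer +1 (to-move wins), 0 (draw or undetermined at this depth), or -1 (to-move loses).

value(#../#.., H) = +1

[#../#..] H move#1: H01:+1/###/#..*, H11:+1/#../###
[###/#..] end (terminal -1, V#2); searched #../#.. to 10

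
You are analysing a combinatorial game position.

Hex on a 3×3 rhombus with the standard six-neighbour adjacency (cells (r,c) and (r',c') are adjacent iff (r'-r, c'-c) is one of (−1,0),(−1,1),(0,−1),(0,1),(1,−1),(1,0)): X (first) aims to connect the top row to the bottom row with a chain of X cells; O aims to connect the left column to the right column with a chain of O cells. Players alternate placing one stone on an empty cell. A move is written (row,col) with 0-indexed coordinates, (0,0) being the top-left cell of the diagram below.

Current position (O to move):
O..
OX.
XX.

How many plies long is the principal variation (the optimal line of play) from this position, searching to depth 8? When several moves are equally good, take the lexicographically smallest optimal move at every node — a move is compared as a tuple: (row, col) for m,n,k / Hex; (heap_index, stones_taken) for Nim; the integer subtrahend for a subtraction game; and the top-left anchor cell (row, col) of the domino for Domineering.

ply 1, O at O../OX./XX. | (0,1)=-1→OO./OX./XX.*; (0,2)=-1→O.O/OX./XX.; (1,2)=-1→O../OXO/XX.; (2,2)=-1→O../OX./XXO
ply 2, X at OO./OX./XX. | (0,2)=+1→OOX/OX./XX.*; (1,2)=-1→OO./OXX/XX.; (2,2)=-1→OO./OX./XXX
ply 3: OOX/OX./XX. is terminal -1 (O); from O../OX./XX. depth 8

PV length from [O../OX./XX.]: 2 plies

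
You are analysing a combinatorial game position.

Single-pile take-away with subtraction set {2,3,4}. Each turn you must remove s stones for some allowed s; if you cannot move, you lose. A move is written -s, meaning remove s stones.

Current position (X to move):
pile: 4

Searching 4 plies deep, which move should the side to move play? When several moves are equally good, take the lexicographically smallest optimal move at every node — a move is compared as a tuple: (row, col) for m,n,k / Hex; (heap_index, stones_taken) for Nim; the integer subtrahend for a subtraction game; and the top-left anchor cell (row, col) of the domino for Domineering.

X's best at [4]: -3

p1 X@[4]: -2[2]-1 -3[1]+1* -4[0]+1
p2 O@[1] terminal -1; root [4] d4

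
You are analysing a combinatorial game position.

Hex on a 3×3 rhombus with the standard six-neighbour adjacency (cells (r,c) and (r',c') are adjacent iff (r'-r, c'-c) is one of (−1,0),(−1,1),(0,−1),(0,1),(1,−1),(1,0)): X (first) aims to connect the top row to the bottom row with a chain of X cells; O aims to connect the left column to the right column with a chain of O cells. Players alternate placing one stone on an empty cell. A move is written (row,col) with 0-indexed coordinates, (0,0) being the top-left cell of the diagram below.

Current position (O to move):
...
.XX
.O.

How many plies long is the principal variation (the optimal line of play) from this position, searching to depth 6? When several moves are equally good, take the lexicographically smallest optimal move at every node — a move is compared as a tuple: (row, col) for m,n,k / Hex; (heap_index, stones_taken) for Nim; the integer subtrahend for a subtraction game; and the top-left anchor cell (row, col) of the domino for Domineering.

p1 O@[.../.XX/.O.]: (0,0)[O../.XX/.O.]-1* (0,1)[.O./.XX/.O.]-1 (0,2)[..O/.XX/.O.]-1 (1,0)[.../OXX/.O.]-1 (2,0)[.../.XX/OO.]-1 (2,2)[.../.XX/.OO]-1
p2 X@[O../.XX/.O.]: (0,1)[OX./.XX/.O.]+1* (0,2)[O.X/.XX/.O.]+1 (1,0)[O../XXX/.O.]+1 (2,0)[O../.XX/XO.]+1 (2,2)[O../.XX/.OX]+1
p3 O@[OX./.XX/.O.]: (0,2)[OXO/.XX/.O.]-1* (1,0)[OX./OXX/.O.]-1 (2,0)[OX./.XX/OO.]-1 (2,2)[OX./.XX/.OO]-1
p4 X@[OXO/.XX/.O.]: (1,0)[OXO/XXX/.O.]+1* (2,0)[OXO/.XX/XO.]+1 (2,2)[OXO/.XX/.OX]+1
p5 O@[OXO/XXX/.O.]: (2,0)[OXO/XXX/OO.]-1* (2,2)[OXO/XXX/.OO]-1
p6 X@[OXO/XXX/OO.]: (2,2)[OXO/XXX/OOX]+1*
p7 O@[OXO/XXX/OOX] terminal -1; root [.../.XX/.O.] d6

PV length from [.../.XX/.O.]: 6 plies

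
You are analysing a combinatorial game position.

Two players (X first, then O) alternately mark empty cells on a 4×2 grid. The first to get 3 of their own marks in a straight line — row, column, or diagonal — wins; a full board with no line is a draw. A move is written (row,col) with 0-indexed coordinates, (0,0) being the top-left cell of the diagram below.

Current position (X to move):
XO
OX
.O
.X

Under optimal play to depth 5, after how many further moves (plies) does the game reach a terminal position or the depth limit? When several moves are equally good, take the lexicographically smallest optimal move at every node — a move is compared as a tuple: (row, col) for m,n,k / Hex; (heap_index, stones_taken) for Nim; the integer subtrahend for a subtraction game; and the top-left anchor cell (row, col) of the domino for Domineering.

ply 1, X at XO/OX/.O/.X | (2,0)=+0→XO/OX/XO/.X*; (3,0)=+0→XO/OX/.O/XX
ply 2, O at XO/OX/XO/.X | (3,0)=+0→XO/OX/XO/OX*
ply 3: XO/OX/XO/OX is terminal +0 (X); from XO/OX/.O/.X depth 5

PV length from [XO/OX/.O/.X]: 2 plies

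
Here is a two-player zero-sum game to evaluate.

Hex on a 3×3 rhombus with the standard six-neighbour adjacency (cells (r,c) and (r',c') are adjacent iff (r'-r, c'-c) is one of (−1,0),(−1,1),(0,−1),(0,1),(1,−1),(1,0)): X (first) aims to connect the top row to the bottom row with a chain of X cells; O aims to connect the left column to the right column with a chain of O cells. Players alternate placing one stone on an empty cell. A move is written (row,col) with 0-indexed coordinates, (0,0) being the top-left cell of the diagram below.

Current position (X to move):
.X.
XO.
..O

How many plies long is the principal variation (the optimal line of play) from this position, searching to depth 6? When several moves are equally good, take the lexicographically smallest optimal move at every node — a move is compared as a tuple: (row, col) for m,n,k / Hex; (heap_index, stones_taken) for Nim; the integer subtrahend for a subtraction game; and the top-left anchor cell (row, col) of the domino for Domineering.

[.X./XO./..O] X move#1: (0,0):-1/XX./XO./..O, (0,2):-1/.XX/XO./..O, (1,2):-1/.X./XOX/..O, (2,0):+1/.X./XO./X.O*, (2,1):-1/.X./XO./.XO
[.X./XO./X.O] end (terminal -1, O#2); searched .X./XO./..O to 6

PV length from [.X./XO./..O]: 1 ply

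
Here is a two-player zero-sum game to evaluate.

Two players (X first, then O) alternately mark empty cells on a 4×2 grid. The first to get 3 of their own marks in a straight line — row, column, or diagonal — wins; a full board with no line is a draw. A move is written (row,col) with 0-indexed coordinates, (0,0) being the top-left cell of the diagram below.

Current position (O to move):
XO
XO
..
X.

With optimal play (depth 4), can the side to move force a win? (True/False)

p1 O@[XO/XO/../X.]: (2,0)[XO/XO/O./X.]+0 (2,1)[XO/XO/.O/X.]+1* (3,1)[XO/XO/../XO]-1
p2 X@[XO/XO/.O/X.] terminal -1; root [XO/XO/../X.] d4

O winning at [XO/XO/../X.]: True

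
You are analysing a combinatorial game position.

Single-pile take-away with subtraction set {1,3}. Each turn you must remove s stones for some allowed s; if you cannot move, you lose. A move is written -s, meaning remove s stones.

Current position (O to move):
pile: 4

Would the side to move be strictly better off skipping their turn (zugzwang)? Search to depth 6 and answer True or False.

zugzwang(4, O) = True

p1 O@[4]: -1[3]-1* -3[1]-1
p2 X@[3]: -1[2]+1* -3[0]+1
p3 O@[2]: -1[1]-1*
p4 X@[1]: -1[0]+1*
p5 O@[0] terminal -1; root [4] d6
if O skipped the turn, X would face:
~ p1 X@[4]: -1[3]-1* -3[1]-1
~ p2 O@[3]: -1[2]+1* -3[0]+1
~ p3 X@[2]: -1[1]-1*
~ p4 O@[1]: -1[0]+1*
~ p5 X@[0] terminal -1; root [4] d6
compare (O): move=-1 vs pass=+1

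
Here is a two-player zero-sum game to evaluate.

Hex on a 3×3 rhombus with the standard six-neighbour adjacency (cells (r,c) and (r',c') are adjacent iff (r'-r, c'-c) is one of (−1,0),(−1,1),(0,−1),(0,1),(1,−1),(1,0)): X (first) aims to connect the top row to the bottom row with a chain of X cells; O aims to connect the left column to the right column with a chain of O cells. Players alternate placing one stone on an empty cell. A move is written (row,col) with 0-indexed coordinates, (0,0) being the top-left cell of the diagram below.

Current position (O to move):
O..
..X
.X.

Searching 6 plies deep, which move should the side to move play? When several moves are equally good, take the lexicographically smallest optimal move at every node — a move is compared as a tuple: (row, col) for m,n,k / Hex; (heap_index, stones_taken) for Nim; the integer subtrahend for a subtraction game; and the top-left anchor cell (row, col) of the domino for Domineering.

O's best at [O../..X/.X.]: (0,2)

ply 1, O at O../..X/.X. | (0,1)=-1→OO./..X/.X.; (0,2)=+1→O.O/..X/.X.*; (1,0)=-1→O../O.X/.X.; (1,1)=-1→O../.OX/.X.; (2,0)=-1→O../..X/OX.; (2,2)=-1→O../..X/.XO
ply 2, X at O.O/..X/.X. | (0,1)=-1→OXO/..X/.X.*; (1,0)=-1→O.O/X.X/.X.; (1,1)=-1→O.O/.XX/.X.; (2,0)=-1→O.O/..X/XX.; (2,2)=-1→O.O/..X/.XX
ply 3, O at OXO/..X/.X. | (1,0)=-1→OXO/O.X/.X.; (1,1)=+1→OXO/.OX/.X.*; (2,0)=-1→OXO/..X/OX.; (2,2)=-1→OXO/..X/.XO
ply 4, X at OXO/.OX/.X. | (1,0)=-1→OXO/XOX/.X.*; (2,0)=-1→OXO/.OX/XX.; (2,2)=-1→OXO/.OX/.XX
ply 5, O at OXO/XOX/.X. | (2,0)=+1→OXO/XOX/OX.*; (2,2)=-1→OXO/XOX/.XO
ply 6: OXO/XOX/OX. is terminal -1 (X); from O../..X/.X. depth 6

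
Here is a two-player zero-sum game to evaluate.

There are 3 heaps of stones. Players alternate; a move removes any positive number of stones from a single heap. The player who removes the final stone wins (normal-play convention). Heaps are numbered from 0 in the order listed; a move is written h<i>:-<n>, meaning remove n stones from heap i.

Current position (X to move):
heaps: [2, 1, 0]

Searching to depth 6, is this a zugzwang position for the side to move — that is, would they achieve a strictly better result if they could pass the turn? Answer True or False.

p1 X@[(2,1,0)]: h0:-1[(1,1,0)]+1* h0:-2[(0,1,0)]-1 h1:-1[(2,0,0)]-1
p2 O@[(1,1,0)]: h0:-1[(0,1,0)]-1* h1:-1[(1,0,0)]-1
p3 X@[(0,1,0)]: h1:-1[(0,0,0)]+1*
p4 O@[(0,0,0)] terminal -1; root [(2,1,0)] d6
if X skipped the turn, O would face:
~ p1 O@[(2,1,0)]: h0:-1[(1,1,0)]+1* h0:-2[(0,1,0)]-1 h1:-1[(2,0,0)]-1
~ p2 X@[(1,1,0)]: h0:-1[(0,1,0)]-1* h1:-1[(1,0,0)]-1
~ p3 O@[(0,1,0)]: h1:-1[(0,0,0)]+1*
~ p4 X@[(0,0,0)] terminal -1; root [(2,1,0)] d6
compare (X): move=+1 vs pass=-1

zugzwang((2,1,0), X) = False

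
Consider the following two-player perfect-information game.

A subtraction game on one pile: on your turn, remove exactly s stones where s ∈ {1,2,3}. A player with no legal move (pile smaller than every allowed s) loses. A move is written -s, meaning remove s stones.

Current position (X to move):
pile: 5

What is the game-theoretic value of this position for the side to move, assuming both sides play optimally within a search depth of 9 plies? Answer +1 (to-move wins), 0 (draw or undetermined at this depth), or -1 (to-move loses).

value(5, X) = +1

[5] X move#1: -1:+1/4*, -2:-1/3, -3:-1/2
[4] O move#2: -1:-1/3*, -2:-1/2, -3:-1/1
[3] X move#3: -1:-1/2, -2:-1/1, -3:+1/0*
[0] end (terminal -1, O#4); searched 5 to 9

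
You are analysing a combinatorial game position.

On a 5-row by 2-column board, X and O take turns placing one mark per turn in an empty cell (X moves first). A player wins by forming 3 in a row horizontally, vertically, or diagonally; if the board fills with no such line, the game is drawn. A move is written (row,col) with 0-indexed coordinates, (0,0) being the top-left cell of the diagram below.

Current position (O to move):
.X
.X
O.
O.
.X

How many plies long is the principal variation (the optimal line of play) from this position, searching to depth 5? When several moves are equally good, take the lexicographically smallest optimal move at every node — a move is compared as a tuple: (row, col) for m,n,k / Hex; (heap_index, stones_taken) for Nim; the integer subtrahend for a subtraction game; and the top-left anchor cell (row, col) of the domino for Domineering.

PV length from [.X/.X/O./O./.X]: 1 ply

[.X/.X/O./O./.X] O move#1: (0,0):-1/OX/.X/O./O./.X, (1,0):+1/.X/OX/O./O./.X*, (2,1):+1/.X/.X/OO/O./.X, (3,1):-1/.X/.X/O./OO/.X, (4,0):+1/.X/.X/O./O./OX
[.X/OX/O./O./.X] end (terminal -1, X#2); searched .X/.X/O./O./.X to 5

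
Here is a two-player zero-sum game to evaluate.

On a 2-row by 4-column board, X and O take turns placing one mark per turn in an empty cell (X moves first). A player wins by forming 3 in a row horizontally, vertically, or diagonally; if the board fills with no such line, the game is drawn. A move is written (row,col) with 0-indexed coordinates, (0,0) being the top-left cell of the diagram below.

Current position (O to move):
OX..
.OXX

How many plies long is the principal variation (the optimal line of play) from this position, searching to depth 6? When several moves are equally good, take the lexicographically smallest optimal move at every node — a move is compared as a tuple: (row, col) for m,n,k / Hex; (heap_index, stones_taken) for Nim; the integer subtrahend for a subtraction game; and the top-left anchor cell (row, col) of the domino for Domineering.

PV length from [OX../.OXX]: 3 plies

p1 O@[OX../.OXX]: (0,2)[OXO./.OXX]+0* (0,3)[OX.O/.OXX]+0 (1,0)[OX../OOXX]+0
p2 X@[OXO./.OXX]: (0,3)[OXOX/.OXX]+0* (1,0)[OXO./XOXX]+0
p3 O@[OXOX/.OXX]: (1,0)[OXOX/OOXX]+0*
p4 X@[OXOX/OOXX] terminal +0; root [OX../.OXX] d6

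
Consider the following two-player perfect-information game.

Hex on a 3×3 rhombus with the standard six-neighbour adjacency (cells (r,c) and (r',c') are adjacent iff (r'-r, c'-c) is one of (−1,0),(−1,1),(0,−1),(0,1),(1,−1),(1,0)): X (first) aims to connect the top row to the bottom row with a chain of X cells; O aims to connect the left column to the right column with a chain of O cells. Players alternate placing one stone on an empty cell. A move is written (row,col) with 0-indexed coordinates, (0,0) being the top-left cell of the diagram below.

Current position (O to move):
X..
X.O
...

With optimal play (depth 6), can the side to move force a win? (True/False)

[X../X.O/...] O move#1: (0,1):-1/XO./X.O/..., (0,2):-1/X.O/X.O/..., (1,1):-1/X../XOO/..., (2,0):+1/X../X.O/O..*, (2,1):-1/X../X.O/.O., (2,2):-1/X../X.O/..O
[X../X.O/O..] X move#2: (0,1):-1/XX./X.O/O..*, (0,2):-1/X.X/X.O/O.., (1,1):-1/X../XXO/O.., (2,1):-1/X../X.O/OX., (2,2):-1/X../X.O/O.X
[XX./X.O/O..] O move#3: (0,2):+1/XXO/X.O/O..*, (1,1):+1/XX./XOO/O.., (2,1):+1/XX./X.O/OO., (2,2):+1/XX./X.O/O.O
[XXO/X.O/O..] X move#4: (1,1):-1/XXO/XXO/O..*, (2,1):-1/XXO/X.O/OX., (2,2):-1/XXO/X.O/O.X
[XXO/XXO/O..] O move#5: (2,1):+1/XXO/XXO/OO.*, (2,2):-1/XXO/XXO/O.O
[XXO/XXO/OO.] end (terminal -1, X#6); searched X../X.O/... to 6

O winning at [X../X.O/...]: True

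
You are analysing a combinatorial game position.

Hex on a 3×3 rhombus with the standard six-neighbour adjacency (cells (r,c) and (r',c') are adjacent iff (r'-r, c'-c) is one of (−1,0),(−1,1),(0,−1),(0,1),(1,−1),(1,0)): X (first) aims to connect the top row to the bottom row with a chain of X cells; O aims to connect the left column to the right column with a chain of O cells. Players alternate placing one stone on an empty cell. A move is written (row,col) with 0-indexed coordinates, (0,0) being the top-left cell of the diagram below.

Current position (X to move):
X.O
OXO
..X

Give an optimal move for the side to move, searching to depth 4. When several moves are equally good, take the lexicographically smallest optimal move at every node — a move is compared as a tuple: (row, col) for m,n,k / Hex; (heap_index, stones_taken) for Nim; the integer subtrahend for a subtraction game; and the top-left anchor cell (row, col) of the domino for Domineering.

ply 1, X at X.O/OXO/..X | (0,1)=+1→XXO/OXO/..X*; (2,0)=-1→X.O/OXO/X.X; (2,1)=-1→X.O/OXO/.XX
ply 2, O at XXO/OXO/..X | (2,0)=-1→XXO/OXO/O.X*; (2,1)=-1→XXO/OXO/.OX
ply 3, X at XXO/OXO/O.X | (2,1)=+1→XXO/OXO/OXX*
ply 4: XXO/OXO/OXX is terminal -1 (O); from X.O/OXO/..X depth 4

X's best at [X.O/OXO/..X]: (0,1)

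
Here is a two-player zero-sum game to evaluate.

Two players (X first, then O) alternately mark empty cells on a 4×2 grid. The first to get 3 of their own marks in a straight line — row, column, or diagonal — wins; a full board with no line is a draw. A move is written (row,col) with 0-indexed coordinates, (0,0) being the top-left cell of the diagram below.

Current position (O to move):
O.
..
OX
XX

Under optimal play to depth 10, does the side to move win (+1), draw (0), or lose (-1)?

[O./../OX/XX] O move#1: (0,1):-1/OO/../OX/XX, (1,0):+1/O./O./OX/XX*, (1,1):+0/O./.O/OX/XX
[O./O./OX/XX] end (terminal -1, X#2); searched O./../OX/XX to 10

value(O./../OX/XX, O) = +1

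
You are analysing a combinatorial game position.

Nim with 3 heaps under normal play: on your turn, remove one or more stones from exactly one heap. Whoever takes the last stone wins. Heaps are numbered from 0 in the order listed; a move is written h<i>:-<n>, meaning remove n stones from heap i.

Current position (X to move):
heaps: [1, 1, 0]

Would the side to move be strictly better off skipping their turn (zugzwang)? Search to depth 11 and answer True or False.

zugzwang((1,1,0), X) = True

[(1,1,0)] X move#1: h0:-1:-1/(0,1,0)*, h1:-1:-1/(1,0,0)
[(0,1,0)] O move#2: h1:-1:+1/(0,0,0)*
[(0,0,0)] end (terminal -1, X#3); searched (1,1,0) to 11
if X skipped the turn, O would face:
~ [(1,1,0)] O move#1: h0:-1:-1/(0,1,0)*, h1:-1:-1/(1,0,0)
~ [(0,1,0)] X move#2: h1:-1:+1/(0,0,0)*
~ [(0,0,0)] end (terminal -1, O#3); searched (1,1,0) to 11
compare (X): move=-1 vs pass=+1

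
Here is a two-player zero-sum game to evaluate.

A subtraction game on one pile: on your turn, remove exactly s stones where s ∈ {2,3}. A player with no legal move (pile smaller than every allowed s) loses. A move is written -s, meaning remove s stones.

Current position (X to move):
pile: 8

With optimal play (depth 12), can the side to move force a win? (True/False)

[8] X move#1: -2:+1/6*, -3:+1/5
[6] O move#2: -2:-1/4*, -3:-1/3
[4] X move#3: -2:-1/2, -3:+1/1*
[1] end (terminal -1, O#4); searched 8 to 12

X winning at [8]: True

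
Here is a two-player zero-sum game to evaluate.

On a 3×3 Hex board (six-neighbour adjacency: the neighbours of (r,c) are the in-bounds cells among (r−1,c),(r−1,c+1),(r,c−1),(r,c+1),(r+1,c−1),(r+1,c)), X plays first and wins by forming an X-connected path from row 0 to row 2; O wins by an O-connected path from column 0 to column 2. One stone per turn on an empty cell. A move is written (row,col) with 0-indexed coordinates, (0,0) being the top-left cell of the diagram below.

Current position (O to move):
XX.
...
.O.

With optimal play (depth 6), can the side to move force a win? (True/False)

O winning at [XX./.../.O.]: True

p1 O@[XX./.../.O.]: (0,2)[XXO/.../.O.]-1 (1,0)[XX./O../.O.]+1* (1,1)[XX./.O./.O.]+1 (1,2)[XX./..O/.O.]-1 (2,0)[XX./.../OO.]+1 (2,2)[XX./.../.OO]-1
p2 X@[XX./O../.O.]: (0,2)[XXX/O../.O.]-1* (1,1)[XX./OX./.O.]-1 (1,2)[XX./O.X/.O.]-1 (2,0)[XX./O../XO.]-1 (2,2)[XX./O../.OX]-1
p3 O@[XXX/O../.O.]: (1,1)[XXX/OO./.O.]+1* (1,2)[XXX/O.O/.O.]+1 (2,0)[XXX/O../OO.]+1 (2,2)[XXX/O../.OO]+1
p4 X@[XXX/OO./.O.]: (1,2)[XXX/OOX/.O.]-1* (2,0)[XXX/OO./XO.]-1 (2,2)[XXX/OO./.OX]-1
p5 O@[XXX/OOX/.O.]: (2,0)[XXX/OOX/OO.]-1 (2,2)[XXX/OOX/.OO]+1*
p6 X@[XXX/OOX/.OO] terminal -1; root [XX./.../.O.] d6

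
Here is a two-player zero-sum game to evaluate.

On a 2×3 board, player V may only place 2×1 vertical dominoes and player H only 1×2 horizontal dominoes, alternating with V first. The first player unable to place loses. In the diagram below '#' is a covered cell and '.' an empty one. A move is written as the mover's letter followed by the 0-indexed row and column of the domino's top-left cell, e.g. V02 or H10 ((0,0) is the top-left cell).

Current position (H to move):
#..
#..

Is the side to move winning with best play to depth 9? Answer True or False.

ply 1, H at #../#.. | H01=+1→###/#..*; H11=+1→#../###
ply 2: ###/#.. is terminal -1 (V); from #../#.. depth 9

H winning at [#../#..]: True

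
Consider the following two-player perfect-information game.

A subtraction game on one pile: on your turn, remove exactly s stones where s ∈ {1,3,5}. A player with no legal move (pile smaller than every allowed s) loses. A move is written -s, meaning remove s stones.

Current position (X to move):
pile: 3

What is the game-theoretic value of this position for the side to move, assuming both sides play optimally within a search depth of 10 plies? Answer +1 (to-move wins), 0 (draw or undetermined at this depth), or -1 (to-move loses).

[3] X move#1: -1:+1/2*, -3:+1/0
[2] O move#2: -1:-1/1*
[1] X move#3: -1:+1/0*
[0] end (terminal -1, O#4); searched 3 to 10

value(3, X) = +1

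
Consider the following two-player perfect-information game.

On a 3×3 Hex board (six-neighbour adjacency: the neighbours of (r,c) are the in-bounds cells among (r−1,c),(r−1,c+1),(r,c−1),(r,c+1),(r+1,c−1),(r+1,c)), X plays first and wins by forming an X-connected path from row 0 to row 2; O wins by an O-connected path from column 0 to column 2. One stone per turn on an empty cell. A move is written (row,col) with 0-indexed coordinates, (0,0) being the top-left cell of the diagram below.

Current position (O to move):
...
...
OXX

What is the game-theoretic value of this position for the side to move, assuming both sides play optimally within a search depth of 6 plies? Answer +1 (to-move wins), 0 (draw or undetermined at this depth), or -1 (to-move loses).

value(.../.../OXX, O) = +1

p1 O@[.../.../OXX]: (0,0)[O../.../OXX]-1 (0,1)[.O./.../OXX]-1 (0,2)[..O/.../OXX]+1* (1,0)[.../O../OXX]-1 (1,1)[.../.O./OXX]+1 (1,2)[.../..O/OXX]-1
p2 X@[..O/.../OXX]: (0,0)[X.O/.../OXX]-1* (0,1)[.XO/.../OXX]-1 (1,0)[..O/X../OXX]-1 (1,1)[..O/.X./OXX]-1 (1,2)[..O/..X/OXX]-1
p3 O@[X.O/.../OXX]: (0,1)[XOO/.../OXX]+1* (1,0)[X.O/O../OXX]+1 (1,1)[X.O/.O./OXX]+1 (1,2)[X.O/..O/OXX]-1
p4 X@[XOO/.../OXX]: (1,0)[XOO/X../OXX]-1* (1,1)[XOO/.X./OXX]-1 (1,2)[XOO/..X/OXX]-1
p5 O@[XOO/X../OXX]: (1,1)[XOO/XO./OXX]+1* (1,2)[XOO/X.O/OXX]-1
p6 X@[XOO/XO./OXX] terminal -1; root [.../.../OXX] d6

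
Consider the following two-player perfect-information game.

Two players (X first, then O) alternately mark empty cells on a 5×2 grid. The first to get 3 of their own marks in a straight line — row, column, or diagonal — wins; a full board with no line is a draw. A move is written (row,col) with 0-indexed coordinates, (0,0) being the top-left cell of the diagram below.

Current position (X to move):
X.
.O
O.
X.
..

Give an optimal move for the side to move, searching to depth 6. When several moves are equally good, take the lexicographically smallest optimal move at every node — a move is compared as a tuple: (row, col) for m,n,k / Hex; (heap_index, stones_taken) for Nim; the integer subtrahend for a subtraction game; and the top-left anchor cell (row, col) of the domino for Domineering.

ply 1, X at X./.O/O./X./.. | (0,1)=+0→XX/.O/O./X./..*; (1,0)=-1→X./XO/O./X./..; (2,1)=+0→X./.O/OX/X./..; (3,1)=+0→X./.O/O./XX/..; (4,0)=-1→X./.O/O./X./X.; (4,1)=-1→X./.O/O./X./.X
ply 2, O at XX/.O/O./X./.. | (1,0)=+0→XX/OO/O./X./..*; (2,1)=+0→XX/.O/OO/X./..; (3,1)=+0→XX/.O/O./XO/..; (4,0)=+0→XX/.O/O./X./O.; (4,1)=+0→XX/.O/O./X./.O
ply 3, X at XX/OO/O./X./.. | (2,1)=+0→XX/OO/OX/X./..*; (3,1)=+0→XX/OO/O./XX/..; (4,0)=+0→XX/OO/O./X./X.; (4,1)=+0→XX/OO/O./X./.X
ply 4, O at XX/OO/OX/X./.. | (3,1)=+0→XX/OO/OX/XO/..*; (4,0)=+0→XX/OO/OX/X./O.; (4,1)=+0→XX/OO/OX/X./.O
ply 5, X at XX/OO/OX/XO/.. | (4,0)=+0→XX/OO/OX/XO/X.*; (4,1)=+0→XX/OO/OX/XO/.X
ply 6, O at XX/OO/OX/XO/X. | (4,1)=+0→XX/OO/OX/XO/XO*
ply 7: XX/OO/OX/XO/XO is terminal +0 (X); from X./.O/O./X./.. depth 6

X's best at [X./.O/O./X./..]: (0,1)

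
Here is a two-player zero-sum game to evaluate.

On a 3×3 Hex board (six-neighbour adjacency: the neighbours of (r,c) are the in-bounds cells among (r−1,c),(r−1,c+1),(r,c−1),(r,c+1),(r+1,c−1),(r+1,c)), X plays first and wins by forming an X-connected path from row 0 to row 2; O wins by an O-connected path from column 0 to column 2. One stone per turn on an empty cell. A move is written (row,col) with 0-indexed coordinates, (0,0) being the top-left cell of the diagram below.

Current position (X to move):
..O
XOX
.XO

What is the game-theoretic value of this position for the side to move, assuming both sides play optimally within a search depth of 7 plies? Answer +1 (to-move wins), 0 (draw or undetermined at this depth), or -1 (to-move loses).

[..O/XOX/.XO] X move#1: (0,0):-1/X.O/XOX/.XO, (0,1):-1/.XO/XOX/.XO, (2,0):+1/..O/XOX/XXO*
[..O/XOX/XXO] O move#2: (0,0):-1/O.O/XOX/XXO*, (0,1):-1/.OO/XOX/XXO
[O.O/XOX/XXO] X move#3: (0,1):+1/OXO/XOX/XXO*
[OXO/XOX/XXO] end (terminal -1, O#4); searched ..O/XOX/.XO to 7

value(..O/XOX/.XO, X) = +1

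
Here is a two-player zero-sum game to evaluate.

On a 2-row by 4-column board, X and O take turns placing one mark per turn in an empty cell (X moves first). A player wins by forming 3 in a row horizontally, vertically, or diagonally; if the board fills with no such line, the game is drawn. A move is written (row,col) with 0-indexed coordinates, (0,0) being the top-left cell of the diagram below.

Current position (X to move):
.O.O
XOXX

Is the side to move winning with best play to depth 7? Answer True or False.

ply 1, X at .O.O/XOXX | (0,0)=-1→XO.O/XOXX; (0,2)=+0→.OXO/XOXX*
ply 2, O at .OXO/XOXX | (0,0)=+0→OOXO/XOXX*
ply 3: OOXO/XOXX is terminal +0 (X); from .O.O/XOXX depth 7

X winning at [.O.O/XOXX]: False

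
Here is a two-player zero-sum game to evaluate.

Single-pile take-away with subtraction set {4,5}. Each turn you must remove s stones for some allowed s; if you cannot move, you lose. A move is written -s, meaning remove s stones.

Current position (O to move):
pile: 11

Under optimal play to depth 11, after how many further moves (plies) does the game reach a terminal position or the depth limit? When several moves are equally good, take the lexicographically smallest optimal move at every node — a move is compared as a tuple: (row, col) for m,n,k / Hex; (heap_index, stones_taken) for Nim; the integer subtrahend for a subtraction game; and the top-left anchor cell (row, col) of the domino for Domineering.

PV length from [11]: 2 plies

ply 1, O at 11 | -4=-1→7*; -5=-1→6
ply 2, X at 7 | -4=+1→3*; -5=+1→2
ply 3: 3 is terminal -1 (O); from 11 depth 11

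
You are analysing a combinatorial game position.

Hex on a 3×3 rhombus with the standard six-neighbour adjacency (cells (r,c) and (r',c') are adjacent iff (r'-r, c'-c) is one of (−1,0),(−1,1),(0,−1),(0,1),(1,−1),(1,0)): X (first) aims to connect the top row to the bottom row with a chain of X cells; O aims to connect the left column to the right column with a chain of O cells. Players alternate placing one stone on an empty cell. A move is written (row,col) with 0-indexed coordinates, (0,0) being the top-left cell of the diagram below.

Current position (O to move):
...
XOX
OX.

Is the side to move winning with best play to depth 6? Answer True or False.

p1 O@[.../XOX/OX.]: (0,0)[O../XOX/OX.]-1 (0,1)[.O./XOX/OX.]-1 (0,2)[..O/XOX/OX.]+1* (2,2)[.../XOX/OXO]-1
p2 X@[..O/XOX/OX.] terminal -1; root [.../XOX/OX.] d6

O winning at [.../XOX/OX.]: True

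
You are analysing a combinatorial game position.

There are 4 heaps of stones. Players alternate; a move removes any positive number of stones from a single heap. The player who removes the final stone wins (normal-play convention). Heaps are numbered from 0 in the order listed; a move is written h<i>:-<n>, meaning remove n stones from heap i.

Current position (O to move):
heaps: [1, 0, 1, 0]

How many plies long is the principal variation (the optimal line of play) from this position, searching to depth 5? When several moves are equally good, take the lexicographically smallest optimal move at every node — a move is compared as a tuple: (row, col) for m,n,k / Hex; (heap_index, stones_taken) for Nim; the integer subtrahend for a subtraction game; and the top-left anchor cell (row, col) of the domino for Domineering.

p1 O@[(1,0,1,0)]: h0:-1[(0,0,1,0)]-1* h2:-1[(1,0,0,0)]-1
p2 X@[(0,0,1,0)]: h2:-1[(0,0,0,0)]+1*
p3 O@[(0,0,0,0)] terminal -1; root [(1,0,1,0)] d5

PV length from [(1,0,1,0)]: 2 plies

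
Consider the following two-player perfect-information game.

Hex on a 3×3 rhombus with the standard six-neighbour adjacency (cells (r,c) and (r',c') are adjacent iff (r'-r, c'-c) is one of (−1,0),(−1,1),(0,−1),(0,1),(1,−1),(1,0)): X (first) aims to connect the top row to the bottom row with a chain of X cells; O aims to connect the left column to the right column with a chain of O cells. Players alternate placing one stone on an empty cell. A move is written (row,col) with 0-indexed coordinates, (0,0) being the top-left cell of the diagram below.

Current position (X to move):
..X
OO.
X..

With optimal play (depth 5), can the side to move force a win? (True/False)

X winning at [..X/OO./X..]: True

[..X/OO./X..] X move#1: (0,0):-1/X.X/OO./X.., (0,1):-1/.XX/OO./X.., (1,2):+1/..X/OOX/X..*, (2,1):-1/..X/OO./XX., (2,2):-1/..X/OO./X.X
[..X/OOX/X..] O move#2: (0,0):-1/O.X/OOX/X..*, (0,1):-1/.OX/OOX/X.., (2,1):-1/..X/OOX/XO., (2,2):-1/..X/OOX/X.O
[O.X/OOX/X..] X move#3: (0,1):+1/OXX/OOX/X..*, (2,1):+1/O.X/OOX/XX., (2,2):+1/O.X/OOX/X.X
[OXX/OOX/X..] O move#4: (2,1):-1/OXX/OOX/XO.*, (2,2):-1/OXX/OOX/X.O
[OXX/OOX/XO.] X move#5: (2,2):+1/OXX/OOX/XOX*
[OXX/OOX/XOX] end (terminal -1, O#6); searched ..X/OO./X.. to 5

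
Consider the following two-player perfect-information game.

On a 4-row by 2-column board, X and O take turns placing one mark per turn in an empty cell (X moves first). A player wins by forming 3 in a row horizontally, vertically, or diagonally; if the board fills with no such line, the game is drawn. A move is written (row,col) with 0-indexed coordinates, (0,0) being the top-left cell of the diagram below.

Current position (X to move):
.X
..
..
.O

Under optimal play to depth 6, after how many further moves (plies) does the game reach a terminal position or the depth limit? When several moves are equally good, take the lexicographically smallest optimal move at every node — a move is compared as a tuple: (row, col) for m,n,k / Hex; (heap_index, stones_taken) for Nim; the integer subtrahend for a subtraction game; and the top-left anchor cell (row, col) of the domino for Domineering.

PV length from [.X/../../.O]: 6 plies

[.X/../../.O] X move#1: (0,0):+0/XX/../../.O*, (1,0):+0/.X/X./../.O, (1,1):+0/.X/.X/../.O, (2,0):+0/.X/../X./.O, (2,1):+0/.X/../.X/.O, (3,0):+0/.X/../../XO
[XX/../../.O] O move#2: (1,0):+0/XX/O./../.O*, (1,1):+0/XX/.O/../.O, (2,0):+0/XX/../O./.O, (2,1):+0/XX/../.O/.O, (3,0):+0/XX/../../OO
[XX/O./../.O] X move#3: (1,1):+0/XX/OX/../.O*, (2,0):+0/XX/O./X./.O, (2,1):+0/XX/O./.X/.O, (3,0):+0/XX/O./../XO
[XX/OX/../.O] O move#4: (2,0):-1/XX/OX/O./.O, (2,1):+0/XX/OX/.O/.O*, (3,0):-1/XX/OX/../OO
[XX/OX/.O/.O] X move#5: (2,0):+0/XX/OX/XO/.O*, (3,0):+0/XX/OX/.O/XO
[XX/OX/XO/.O] O move#6: (3,0):+0/XX/OX/XO/OO*
[XX/OX/XO/OO] end (terminal +0, X#7); searched .X/../../.O to 6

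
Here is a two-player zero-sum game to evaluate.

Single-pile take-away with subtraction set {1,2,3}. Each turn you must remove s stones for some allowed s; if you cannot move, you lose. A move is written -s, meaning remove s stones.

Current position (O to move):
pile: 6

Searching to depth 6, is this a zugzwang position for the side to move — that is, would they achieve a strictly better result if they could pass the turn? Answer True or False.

zugzwang(6, O) = False

[6] O move#1: -1:-1/5, -2:+1/4*, -3:-1/3
[4] X move#2: -1:-1/3*, -2:-1/2, -3:-1/1
[3] O move#3: -1:-1/2, -2:-1/1, -3:+1/0*
[0] end (terminal -1, X#4); searched 6 to 6
pass branch (X moves first from the same position):
  | [6] X move#1: -1:-1/5, -2:+1/4*, -3:-1/3
  | [4] O move#2: -1:-1/3*, -2:-1/2, -3:-1/1
  | [3] X move#3: -1:-1/2, -2:-1/1, -3:+1/0*
  | [0] end (terminal -1, O#4); searched 6 to 6
O moving scores +1; O passing scores -1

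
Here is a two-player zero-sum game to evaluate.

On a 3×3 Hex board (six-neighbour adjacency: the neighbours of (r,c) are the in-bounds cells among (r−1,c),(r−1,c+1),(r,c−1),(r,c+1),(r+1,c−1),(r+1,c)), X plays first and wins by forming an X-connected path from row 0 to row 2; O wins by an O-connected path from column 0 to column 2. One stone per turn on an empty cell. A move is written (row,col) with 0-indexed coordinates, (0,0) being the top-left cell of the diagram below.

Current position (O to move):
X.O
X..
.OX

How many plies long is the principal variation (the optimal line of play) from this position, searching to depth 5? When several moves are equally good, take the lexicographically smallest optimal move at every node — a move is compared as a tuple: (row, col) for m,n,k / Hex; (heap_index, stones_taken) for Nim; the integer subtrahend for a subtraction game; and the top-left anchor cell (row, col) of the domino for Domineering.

PV length from [X.O/X../.OX]: 3 plies

p1 O@[X.O/X../.OX]: (0,1)[XOO/X../.OX]-1 (1,1)[X.O/XO./.OX]-1 (1,2)[X.O/X.O/.OX]-1 (2,0)[X.O/X../OOX]+1*
p2 X@[X.O/X../OOX]: (0,1)[XXO/X../OOX]-1* (1,1)[X.O/XX./OOX]-1 (1,2)[X.O/X.X/OOX]-1
p3 O@[XXO/X../OOX]: (1,1)[XXO/XO./OOX]+1* (1,2)[XXO/X.O/OOX]+1
p4 X@[XXO/XO./OOX] terminal -1; root [X.O/X../.OX] d5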